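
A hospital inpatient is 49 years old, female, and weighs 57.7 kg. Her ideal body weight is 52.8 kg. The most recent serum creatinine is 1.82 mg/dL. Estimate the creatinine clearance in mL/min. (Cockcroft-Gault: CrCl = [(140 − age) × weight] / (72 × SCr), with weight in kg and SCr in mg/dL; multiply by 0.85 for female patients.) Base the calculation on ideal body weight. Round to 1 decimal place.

31.2 mL/min

CrCl = (140 − 49) × 52.8 / (72 × 1.82) × 0.85 = 4804.8 / 131.04 × 0.85 ≈ 31.2 mL/min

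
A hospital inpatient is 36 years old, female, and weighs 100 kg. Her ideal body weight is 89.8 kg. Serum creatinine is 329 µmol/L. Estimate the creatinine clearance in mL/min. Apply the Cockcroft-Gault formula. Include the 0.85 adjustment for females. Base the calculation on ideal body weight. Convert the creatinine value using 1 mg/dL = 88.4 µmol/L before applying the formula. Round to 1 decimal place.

SCr = 329 / 88.4 = 3.722 mg/dL
CrCl = (140 − 36) × 89.8 / (72 × 3.722) × 0.85 = 9339.2 / 267.98 × 0.85 ≈ 29.6 mL/min

29.6 mL/min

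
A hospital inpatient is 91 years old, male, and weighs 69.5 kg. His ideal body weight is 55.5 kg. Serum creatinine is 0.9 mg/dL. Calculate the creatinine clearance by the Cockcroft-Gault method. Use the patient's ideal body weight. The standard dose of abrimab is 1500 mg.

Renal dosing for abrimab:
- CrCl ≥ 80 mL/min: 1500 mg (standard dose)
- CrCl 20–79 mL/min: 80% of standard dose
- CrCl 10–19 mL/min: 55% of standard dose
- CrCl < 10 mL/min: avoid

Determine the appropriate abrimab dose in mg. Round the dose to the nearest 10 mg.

1200 mg

CrCl = (140 − 91) × 55.5 / (72 × 0.9) = 2719.5 / 64.80 ≈ 42.0 mL/min
CrCl ≈ 42 mL/min → bracket 20–79 mL/min.
80% of 1500 mg = 1200 mg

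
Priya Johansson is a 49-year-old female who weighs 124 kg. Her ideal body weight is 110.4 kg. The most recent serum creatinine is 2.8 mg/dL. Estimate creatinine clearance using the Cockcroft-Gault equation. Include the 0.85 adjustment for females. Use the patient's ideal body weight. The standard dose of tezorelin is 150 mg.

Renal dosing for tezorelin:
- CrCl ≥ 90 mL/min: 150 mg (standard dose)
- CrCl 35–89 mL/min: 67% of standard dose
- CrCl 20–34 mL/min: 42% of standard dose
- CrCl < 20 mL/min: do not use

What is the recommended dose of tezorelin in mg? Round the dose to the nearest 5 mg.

CrCl = (140 − 49) × 110.4 / (72 × 2.8) × 0.85 = 10046.4 / 201.60 × 0.85 ≈ 42.4 mL/min
CrCl ≈ 42 mL/min → bracket 35–89 mL/min.
67% of 150 mg = 100.5 mg → 100 mg

100 mg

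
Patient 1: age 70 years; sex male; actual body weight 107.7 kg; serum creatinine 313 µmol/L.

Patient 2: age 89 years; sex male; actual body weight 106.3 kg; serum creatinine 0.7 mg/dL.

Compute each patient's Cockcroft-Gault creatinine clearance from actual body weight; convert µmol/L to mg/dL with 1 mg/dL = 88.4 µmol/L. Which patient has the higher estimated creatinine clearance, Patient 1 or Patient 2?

Patient 1: SCr = 313 / 88.4 = 3.541 mg/dL
Patient 1: CrCl = (140 − 70) × 107.7 / (72 × 3.541) = 7539.0 / 254.95 ≈ 29.6 mL/min
Patient 2: CrCl = (140 − 89) × 106.3 / (72 × 0.7) = 5421.3 / 50.40 ≈ 107.6 mL/min
29.6 vs 107.6 mL/min → Patient 2 is higher.

Patient 2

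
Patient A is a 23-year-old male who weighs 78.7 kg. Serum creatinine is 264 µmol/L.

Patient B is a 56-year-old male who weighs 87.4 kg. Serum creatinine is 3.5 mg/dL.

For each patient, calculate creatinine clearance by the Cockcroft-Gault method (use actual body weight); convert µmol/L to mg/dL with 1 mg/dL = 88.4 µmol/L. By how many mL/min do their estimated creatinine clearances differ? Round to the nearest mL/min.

Patient A: SCr = 264 / 88.4 = 2.986 mg/dL
Patient A: CrCl = (140 − 23) × 78.7 / (72 × 2.986) = 9207.9 / 214.99 ≈ 42.8 mL/min
Patient B: CrCl = (140 − 56) × 87.4 / (72 × 3.5) = 7341.6 / 252.00 ≈ 29.1 mL/min
|42.8 − 29.1| = 13.7 mL/min

14 mL/min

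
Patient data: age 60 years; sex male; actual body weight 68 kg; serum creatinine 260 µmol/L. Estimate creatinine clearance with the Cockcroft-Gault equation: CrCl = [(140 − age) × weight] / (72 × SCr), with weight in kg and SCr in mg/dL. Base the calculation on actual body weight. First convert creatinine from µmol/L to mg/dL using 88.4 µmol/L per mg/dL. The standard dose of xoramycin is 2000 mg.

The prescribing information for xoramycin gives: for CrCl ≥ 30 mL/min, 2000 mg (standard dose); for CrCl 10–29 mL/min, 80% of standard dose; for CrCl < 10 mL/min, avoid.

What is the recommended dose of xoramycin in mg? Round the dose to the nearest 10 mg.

1600 mg

SCr = 260 / 88.4 = 2.941 mg/dL
CrCl = (140 − 60) × 68 / (72 × 2.941) = 5440.0 / 211.75 ≈ 25.7 mL/min
CrCl ≈ 26 mL/min → bracket 10–29 mL/min.
80% of 2000 mg = 1600 mg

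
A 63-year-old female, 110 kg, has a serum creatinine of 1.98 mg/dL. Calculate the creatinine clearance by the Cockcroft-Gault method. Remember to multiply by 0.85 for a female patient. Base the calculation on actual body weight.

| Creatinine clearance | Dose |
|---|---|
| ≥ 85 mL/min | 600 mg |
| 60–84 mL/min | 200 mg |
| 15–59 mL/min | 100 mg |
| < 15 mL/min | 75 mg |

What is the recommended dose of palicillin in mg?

100 mg

CrCl = (140 − 63) × 110 / (72 × 1.98) × 0.85 = 8470.0 / 142.56 × 0.85 ≈ 50.5 mL/min
CrCl ≈ 51 mL/min → bracket 15–59 mL/min.
Dose for this bracket: 100 mg.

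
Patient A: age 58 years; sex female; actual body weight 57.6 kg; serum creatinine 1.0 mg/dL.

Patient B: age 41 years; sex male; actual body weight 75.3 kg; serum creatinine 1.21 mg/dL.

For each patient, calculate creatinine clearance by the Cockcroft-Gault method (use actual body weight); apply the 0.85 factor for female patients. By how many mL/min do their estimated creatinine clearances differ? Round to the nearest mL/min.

30 mL/min

Patient A: CrCl = (140 − 58) × 57.6 / (72 × 1) × 0.85 = 4723.2 / 72.00 × 0.85 ≈ 55.8 mL/min
Patient B: CrCl = (140 − 41) × 75.3 / (72 × 1.21) = 7454.7 / 87.12 ≈ 85.6 mL/min
|55.8 − 85.6| = 29.8 mL/min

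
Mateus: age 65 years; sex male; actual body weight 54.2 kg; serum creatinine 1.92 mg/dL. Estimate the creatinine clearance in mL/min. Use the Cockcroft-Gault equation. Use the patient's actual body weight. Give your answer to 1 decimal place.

29.4 mL/min

CrCl = (140 − 65) × 54.2 / (72 × 1.92) = 4065.0 / 138.24 ≈ 29.4 mL/min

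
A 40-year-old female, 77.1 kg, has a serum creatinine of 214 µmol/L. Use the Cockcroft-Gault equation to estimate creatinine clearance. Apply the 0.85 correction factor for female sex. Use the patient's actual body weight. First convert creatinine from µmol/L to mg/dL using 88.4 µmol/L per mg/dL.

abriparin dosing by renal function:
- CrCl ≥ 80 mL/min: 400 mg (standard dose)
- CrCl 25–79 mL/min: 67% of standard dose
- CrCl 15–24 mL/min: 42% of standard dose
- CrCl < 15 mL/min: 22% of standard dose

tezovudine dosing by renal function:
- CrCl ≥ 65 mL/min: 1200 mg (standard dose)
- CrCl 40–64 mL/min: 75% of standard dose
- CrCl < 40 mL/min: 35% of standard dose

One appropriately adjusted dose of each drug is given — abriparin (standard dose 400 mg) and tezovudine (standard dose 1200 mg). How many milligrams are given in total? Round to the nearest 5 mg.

SCr = 214 / 88.4 = 2.421 mg/dL
CrCl = (140 − 40) × 77.1 / (72 × 2.421) × 0.85 = 7710.0 / 174.31 × 0.85 ≈ 37.6 mL/min
CrCl ≈ 38 mL/min.
abriparin: 25–79 mL/min → 67% of 400 mg = 268 mg.
tezovudine: < 40 mL/min → 35% of 1200 mg = 420 mg.
Total = 268 + 420 = 688 mg.

690 mg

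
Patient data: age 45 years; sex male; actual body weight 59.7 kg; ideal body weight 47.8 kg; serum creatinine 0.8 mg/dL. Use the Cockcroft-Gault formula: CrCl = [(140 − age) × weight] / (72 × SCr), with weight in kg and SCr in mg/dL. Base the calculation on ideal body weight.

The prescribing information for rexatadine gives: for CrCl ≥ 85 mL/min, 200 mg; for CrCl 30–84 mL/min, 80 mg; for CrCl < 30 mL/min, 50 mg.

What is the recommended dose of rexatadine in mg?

80 mg

CrCl = (140 − 45) × 47.8 / (72 × 0.8) = 4541.0 / 57.60 ≈ 78.8 mL/min
CrCl ≈ 79 mL/min → bracket 30–84 mL/min.
Dose for this bracket: 80 mg.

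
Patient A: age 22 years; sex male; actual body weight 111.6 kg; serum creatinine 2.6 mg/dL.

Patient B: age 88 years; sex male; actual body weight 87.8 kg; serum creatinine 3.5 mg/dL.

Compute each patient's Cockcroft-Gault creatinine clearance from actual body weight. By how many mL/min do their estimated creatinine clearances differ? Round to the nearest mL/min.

52 mL/min

Patient A: CrCl = (140 − 22) × 111.6 / (72 × 2.6) = 13168.8 / 187.20 ≈ 70.3 mL/min
Patient B: CrCl = (140 − 88) × 87.8 / (72 × 3.5) = 4565.6 / 252.00 ≈ 18.1 mL/min
|70.3 − 18.1| = 52.2 mL/min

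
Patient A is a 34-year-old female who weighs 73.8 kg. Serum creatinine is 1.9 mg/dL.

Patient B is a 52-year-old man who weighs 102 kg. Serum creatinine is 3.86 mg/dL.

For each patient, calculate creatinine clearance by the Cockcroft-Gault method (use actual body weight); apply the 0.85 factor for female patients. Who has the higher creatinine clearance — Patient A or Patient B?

Patient A: CrCl = (140 − 34) × 73.8 / (72 × 1.9) × 0.85 = 7822.8 / 136.80 × 0.85 ≈ 48.6 mL/min
Patient B: CrCl = (140 − 52) × 102 / (72 × 3.86) = 8976.0 / 277.92 ≈ 32.3 mL/min
48.6 vs 32.3 mL/min → Patient A is higher.

Patient A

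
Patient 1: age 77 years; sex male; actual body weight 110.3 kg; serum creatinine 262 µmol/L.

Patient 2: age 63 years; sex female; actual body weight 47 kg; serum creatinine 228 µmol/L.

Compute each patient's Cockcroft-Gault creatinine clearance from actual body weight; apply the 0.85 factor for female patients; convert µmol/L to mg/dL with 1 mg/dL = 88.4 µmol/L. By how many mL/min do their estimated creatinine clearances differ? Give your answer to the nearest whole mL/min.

16 mL/min

Patient 1: SCr = 262 / 88.4 = 2.964 mg/dL
Patient 1: CrCl = (140 − 77) × 110.3 / (72 × 2.964) = 6948.9 / 213.41 ≈ 32.6 mL/min
Patient 2: SCr = 228 / 88.4 = 2.579 mg/dL
Patient 2: CrCl = (140 − 63) × 47 / (72 × 2.579) × 0.85 = 3619.0 / 185.69 × 0.85 ≈ 16.6 mL/min
|32.6 − 16.6| = 16.0 mL/min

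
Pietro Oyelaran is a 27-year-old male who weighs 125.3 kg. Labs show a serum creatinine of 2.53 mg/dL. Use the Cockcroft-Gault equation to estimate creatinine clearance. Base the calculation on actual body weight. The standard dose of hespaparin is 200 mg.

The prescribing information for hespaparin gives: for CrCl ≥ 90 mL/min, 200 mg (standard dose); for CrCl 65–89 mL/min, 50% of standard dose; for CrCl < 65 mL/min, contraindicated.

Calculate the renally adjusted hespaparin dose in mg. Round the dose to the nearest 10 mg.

CrCl = (140 − 27) × 125.3 / (72 × 2.53) = 14158.9 / 182.16 ≈ 77.7 mL/min
CrCl ≈ 78 mL/min → bracket 65–89 mL/min.
50% of 200 mg = 100 mg

100 mg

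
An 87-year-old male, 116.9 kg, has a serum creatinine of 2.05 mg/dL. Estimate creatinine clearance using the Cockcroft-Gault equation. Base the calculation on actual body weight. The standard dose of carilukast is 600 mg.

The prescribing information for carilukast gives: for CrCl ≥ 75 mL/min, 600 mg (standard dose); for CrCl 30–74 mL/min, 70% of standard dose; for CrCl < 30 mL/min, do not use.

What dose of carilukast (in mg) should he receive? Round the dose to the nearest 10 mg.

CrCl = (140 − 87) × 116.9 / (72 × 2.05) = 6195.7 / 147.60 ≈ 42.0 mL/min
CrCl ≈ 42 mL/min → bracket 30–74 mL/min.
70% of 600 mg = 420 mg

420 mg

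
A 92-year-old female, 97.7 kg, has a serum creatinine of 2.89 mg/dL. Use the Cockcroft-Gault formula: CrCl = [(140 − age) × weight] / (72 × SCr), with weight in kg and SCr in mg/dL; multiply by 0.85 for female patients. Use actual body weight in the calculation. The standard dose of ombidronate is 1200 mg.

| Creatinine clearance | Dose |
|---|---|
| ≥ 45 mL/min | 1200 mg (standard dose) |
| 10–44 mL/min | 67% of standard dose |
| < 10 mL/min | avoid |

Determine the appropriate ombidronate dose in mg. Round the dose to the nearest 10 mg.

CrCl = (140 − 92) × 97.7 / (72 × 2.89) × 0.85 = 4689.6 / 208.08 × 0.85 ≈ 19.2 mL/min
CrCl ≈ 19 mL/min → bracket 10–44 mL/min.
67% of 1200 mg = 804 mg → 800 mg

800 mg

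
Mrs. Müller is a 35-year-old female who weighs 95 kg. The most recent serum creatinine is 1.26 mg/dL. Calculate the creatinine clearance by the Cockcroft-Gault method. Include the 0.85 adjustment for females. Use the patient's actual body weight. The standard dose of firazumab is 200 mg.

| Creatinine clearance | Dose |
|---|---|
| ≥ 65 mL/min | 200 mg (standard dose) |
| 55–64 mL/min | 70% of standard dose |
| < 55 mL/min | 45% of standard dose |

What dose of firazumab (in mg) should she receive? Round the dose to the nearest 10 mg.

200 mg

CrCl = (140 − 35) × 95 / (72 × 1.26) × 0.85 = 9975.0 / 90.72 × 0.85 ≈ 93.5 mL/min
CrCl ≈ 93 mL/min → bracket ≥ 65 mL/min.
100% of 200 mg = 200 mg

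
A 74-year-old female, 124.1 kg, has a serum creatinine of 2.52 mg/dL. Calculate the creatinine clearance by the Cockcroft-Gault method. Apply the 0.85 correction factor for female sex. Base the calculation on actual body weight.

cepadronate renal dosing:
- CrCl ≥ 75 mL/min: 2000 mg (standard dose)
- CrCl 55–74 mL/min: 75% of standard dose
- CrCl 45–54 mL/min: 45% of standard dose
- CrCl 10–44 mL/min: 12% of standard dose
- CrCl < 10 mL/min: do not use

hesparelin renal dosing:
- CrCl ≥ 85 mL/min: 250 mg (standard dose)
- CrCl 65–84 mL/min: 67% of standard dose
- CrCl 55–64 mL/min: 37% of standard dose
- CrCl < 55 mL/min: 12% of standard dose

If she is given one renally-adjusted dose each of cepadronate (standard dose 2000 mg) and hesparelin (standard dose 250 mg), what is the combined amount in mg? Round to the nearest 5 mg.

CrCl = (140 − 74) × 124.1 / (72 × 2.52) × 0.85 = 8190.6 / 181.44 × 0.85 ≈ 38.4 mL/min
CrCl ≈ 38 mL/min.
cepadronate: 10–44 mL/min → 12% of 2000 mg = 240 mg.
hesparelin: < 55 mL/min → 12% of 250 mg = 30 mg.
Total = 240 + 30 = 270 mg.

270 mg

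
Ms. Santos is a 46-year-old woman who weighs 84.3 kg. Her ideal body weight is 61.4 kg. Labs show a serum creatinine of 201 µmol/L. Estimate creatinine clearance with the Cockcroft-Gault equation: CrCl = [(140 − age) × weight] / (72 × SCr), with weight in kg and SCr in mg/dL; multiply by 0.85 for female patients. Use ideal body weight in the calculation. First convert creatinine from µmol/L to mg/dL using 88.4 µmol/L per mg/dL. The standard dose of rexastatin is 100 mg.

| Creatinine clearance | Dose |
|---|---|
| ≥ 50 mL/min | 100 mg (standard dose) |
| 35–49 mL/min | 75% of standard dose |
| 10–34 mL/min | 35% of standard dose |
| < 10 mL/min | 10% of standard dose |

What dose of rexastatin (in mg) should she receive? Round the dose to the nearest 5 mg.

35 mg

SCr = 201 / 88.4 = 2.274 mg/dL
CrCl = (140 − 46) × 61.4 / (72 × 2.274) × 0.85 = 5771.6 / 163.73 × 0.85 ≈ 30.0 mL/min
CrCl ≈ 30 mL/min → bracket 10–34 mL/min.
35% of 100 mg = 35 mg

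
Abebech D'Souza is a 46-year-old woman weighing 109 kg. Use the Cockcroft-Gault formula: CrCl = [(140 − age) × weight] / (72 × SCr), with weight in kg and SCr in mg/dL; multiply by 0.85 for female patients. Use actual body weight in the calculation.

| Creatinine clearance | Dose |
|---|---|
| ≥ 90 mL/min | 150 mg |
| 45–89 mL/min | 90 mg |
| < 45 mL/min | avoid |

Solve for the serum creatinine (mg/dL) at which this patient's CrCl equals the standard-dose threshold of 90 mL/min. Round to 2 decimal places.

1.34 mg/dL

Standard dose requires CrCl ≥ 90 mL/min.
Set (140 − 46) × 109 × 0.85 / (72 × SCr) = 90
SCr = (140 − 46) × 109 × 0.85 / (72 × 90) = 1.344 mg/dL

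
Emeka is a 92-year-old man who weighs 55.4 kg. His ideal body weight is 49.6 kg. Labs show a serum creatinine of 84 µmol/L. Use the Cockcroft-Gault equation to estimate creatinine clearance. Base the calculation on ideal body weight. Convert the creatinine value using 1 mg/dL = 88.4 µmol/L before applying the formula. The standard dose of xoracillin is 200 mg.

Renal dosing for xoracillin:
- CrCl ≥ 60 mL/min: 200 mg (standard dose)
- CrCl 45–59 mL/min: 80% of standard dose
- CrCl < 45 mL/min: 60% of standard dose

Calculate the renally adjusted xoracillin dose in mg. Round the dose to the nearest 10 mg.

120 mg

SCr = 84 / 88.4 = 0.95 mg/dL
CrCl = (140 − 92) × 49.6 / (72 × 0.95) = 2380.8 / 68.40 ≈ 34.8 mL/min
CrCl ≈ 35 mL/min → bracket < 45 mL/min.
60% of 200 mg = 120 mg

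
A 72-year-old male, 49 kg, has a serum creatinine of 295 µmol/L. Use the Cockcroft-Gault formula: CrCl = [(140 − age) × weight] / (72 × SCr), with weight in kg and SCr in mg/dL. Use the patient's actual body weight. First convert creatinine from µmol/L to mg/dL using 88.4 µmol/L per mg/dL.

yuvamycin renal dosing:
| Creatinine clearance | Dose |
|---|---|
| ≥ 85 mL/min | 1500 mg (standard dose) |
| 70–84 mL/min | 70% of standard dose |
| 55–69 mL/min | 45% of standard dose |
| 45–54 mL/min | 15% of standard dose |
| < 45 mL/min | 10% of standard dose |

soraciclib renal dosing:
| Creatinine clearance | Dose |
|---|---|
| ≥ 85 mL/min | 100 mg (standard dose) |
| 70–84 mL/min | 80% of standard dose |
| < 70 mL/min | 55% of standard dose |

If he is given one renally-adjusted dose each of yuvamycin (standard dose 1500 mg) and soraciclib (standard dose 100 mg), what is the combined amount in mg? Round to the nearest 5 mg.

SCr = 295 / 88.4 = 3.337 mg/dL
CrCl = (140 − 72) × 49 / (72 × 3.337) = 3332.0 / 240.26 ≈ 13.9 mL/min
CrCl ≈ 14 mL/min.
yuvamycin: < 45 mL/min → 10% of 1500 mg = 150 mg.
soraciclib: < 70 mL/min → 55% of 100 mg = 55 mg.
Total = 150 + 55 = 205 mg.

205 mg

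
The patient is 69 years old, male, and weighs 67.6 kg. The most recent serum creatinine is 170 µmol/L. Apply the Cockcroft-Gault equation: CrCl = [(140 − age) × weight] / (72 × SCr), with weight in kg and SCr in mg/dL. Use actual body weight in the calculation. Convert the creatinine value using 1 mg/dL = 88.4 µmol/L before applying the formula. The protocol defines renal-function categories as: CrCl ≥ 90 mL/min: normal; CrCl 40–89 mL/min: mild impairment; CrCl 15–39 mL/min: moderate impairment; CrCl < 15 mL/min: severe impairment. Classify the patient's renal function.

moderate impairment

SCr = 170 / 88.4 = 1.923 mg/dL
CrCl = (140 − 69) × 67.6 / (72 × 1.923) = 4799.6 / 138.46 ≈ 34.7 mL/min
35 mL/min falls in the 'moderate impairment' range.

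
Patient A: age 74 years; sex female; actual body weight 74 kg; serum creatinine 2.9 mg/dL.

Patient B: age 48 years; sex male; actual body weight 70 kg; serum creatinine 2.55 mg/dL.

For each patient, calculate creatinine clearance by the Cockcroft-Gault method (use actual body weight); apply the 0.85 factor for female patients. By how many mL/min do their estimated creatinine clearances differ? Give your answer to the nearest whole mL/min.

15 mL/min

Patient A: CrCl = (140 − 74) × 74 / (72 × 2.9) × 0.85 = 4884.0 / 208.80 × 0.85 ≈ 19.9 mL/min
Patient B: CrCl = (140 − 48) × 70 / (72 × 2.55) = 6440.0 / 183.60 ≈ 35.1 mL/min
|19.9 − 35.1| = 15.2 mL/min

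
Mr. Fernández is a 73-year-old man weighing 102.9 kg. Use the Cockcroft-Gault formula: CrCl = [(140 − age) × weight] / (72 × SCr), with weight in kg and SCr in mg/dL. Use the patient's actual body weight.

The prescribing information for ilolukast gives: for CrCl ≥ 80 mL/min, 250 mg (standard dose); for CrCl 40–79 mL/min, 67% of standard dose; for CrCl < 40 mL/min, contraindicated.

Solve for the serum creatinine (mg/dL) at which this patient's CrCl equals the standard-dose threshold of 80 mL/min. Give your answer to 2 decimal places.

Standard dose requires CrCl ≥ 80 mL/min.
Set (140 − 73) × 102.9 / (72 × SCr) = 80
SCr = (140 − 73) × 102.9 / (72 × 80) = 1.197 mg/dL

1.20 mg/dL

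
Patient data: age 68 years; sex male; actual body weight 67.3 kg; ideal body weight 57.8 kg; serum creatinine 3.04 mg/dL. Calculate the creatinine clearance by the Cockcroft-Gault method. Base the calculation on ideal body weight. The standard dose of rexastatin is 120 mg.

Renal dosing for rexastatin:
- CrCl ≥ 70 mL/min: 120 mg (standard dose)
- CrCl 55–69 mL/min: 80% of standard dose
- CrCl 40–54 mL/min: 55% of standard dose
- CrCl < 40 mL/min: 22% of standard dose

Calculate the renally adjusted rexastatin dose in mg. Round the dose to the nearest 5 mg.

25 mg

CrCl = (140 − 68) × 57.8 / (72 × 3.04) = 4161.6 / 218.88 ≈ 19.0 mL/min
CrCl ≈ 19 mL/min → bracket < 40 mL/min.
22% of 120 mg = 26.4 mg → 25 mg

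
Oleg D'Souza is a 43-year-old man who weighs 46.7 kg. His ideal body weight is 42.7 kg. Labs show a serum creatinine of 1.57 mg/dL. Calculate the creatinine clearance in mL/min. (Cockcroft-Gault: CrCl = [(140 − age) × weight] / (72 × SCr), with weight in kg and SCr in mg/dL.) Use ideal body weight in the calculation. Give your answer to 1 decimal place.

36.6 mL/min

CrCl = (140 − 43) × 42.7 / (72 × 1.57) = 4141.9 / 113.04 ≈ 36.6 mL/min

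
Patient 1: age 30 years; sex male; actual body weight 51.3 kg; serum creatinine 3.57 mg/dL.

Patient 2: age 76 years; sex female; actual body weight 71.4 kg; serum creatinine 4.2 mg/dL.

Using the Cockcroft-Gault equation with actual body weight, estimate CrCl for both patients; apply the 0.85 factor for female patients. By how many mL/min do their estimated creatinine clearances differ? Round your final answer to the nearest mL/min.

Patient 1: CrCl = (140 − 30) × 51.3 / (72 × 3.57) = 5643.0 / 257.04 ≈ 22.0 mL/min
Patient 2: CrCl = (140 − 76) × 71.4 / (72 × 4.2) × 0.85 = 4569.6 / 302.40 × 0.85 ≈ 12.8 mL/min
|22.0 − 12.8| = 9.2 mL/min

9 mL/min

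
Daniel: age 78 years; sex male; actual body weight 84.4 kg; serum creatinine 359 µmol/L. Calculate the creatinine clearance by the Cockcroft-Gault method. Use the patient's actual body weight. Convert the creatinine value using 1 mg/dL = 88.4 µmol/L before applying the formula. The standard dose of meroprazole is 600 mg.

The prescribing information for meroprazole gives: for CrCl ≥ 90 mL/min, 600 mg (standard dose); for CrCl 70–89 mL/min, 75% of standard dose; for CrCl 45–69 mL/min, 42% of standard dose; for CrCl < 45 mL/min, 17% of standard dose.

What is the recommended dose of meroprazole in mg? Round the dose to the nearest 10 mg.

SCr = 359 / 88.4 = 4.061 mg/dL
CrCl = (140 − 78) × 84.4 / (72 × 4.061) = 5232.8 / 292.39 ≈ 17.9 mL/min
CrCl ≈ 18 mL/min → bracket < 45 mL/min.
17% of 600 mg = 102 mg → 100 mg

100 mg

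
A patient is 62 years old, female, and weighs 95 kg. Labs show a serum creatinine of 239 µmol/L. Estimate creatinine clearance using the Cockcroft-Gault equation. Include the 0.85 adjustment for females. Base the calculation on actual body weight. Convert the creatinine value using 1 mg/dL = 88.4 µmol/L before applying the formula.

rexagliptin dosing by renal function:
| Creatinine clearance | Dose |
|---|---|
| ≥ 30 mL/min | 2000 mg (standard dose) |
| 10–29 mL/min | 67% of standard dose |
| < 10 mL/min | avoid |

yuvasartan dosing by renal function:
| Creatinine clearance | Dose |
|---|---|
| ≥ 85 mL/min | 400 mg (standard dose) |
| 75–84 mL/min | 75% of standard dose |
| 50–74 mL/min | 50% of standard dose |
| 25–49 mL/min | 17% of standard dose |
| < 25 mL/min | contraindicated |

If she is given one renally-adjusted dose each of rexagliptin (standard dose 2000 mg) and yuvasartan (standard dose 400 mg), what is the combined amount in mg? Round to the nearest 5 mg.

2070 mg

SCr = 239 / 88.4 = 2.704 mg/dL
CrCl = (140 − 62) × 95 / (72 × 2.704) × 0.85 = 7410.0 / 194.69 × 0.85 ≈ 32.4 mL/min
CrCl ≈ 32 mL/min.
rexagliptin: ≥ 30 mL/min → 100% of 2000 mg = 2000 mg.
yuvasartan: 25–49 mL/min → 17% of 400 mg = 68 mg.
Total = 2000 + 68 = 2068 mg.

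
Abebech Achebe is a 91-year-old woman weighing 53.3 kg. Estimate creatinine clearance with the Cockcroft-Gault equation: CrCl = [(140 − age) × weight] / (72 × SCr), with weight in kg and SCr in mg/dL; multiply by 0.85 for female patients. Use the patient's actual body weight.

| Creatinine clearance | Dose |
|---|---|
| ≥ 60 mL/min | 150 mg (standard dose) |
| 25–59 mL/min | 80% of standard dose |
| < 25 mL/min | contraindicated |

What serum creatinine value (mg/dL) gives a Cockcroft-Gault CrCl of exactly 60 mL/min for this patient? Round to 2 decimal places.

0.51 mg/dL

Standard dose requires CrCl ≥ 60 mL/min.
Set (140 − 91) × 53.3 × 0.85 / (72 × SCr) = 60
SCr = (140 − 91) × 53.3 × 0.85 / (72 × 60) = 0.514 mg/dL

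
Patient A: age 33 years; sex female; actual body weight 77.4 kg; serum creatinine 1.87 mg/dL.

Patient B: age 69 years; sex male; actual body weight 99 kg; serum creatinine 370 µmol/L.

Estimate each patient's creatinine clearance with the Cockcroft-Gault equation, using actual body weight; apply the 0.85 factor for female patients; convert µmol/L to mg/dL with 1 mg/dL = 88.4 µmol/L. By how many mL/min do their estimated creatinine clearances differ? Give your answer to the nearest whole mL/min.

29 mL/min

Patient A: CrCl = (140 − 33) × 77.4 / (72 × 1.87) × 0.85 = 8281.8 / 134.64 × 0.85 ≈ 52.3 mL/min
Patient B: SCr = 370 / 88.4 = 4.186 mg/dL
Patient B: CrCl = (140 − 69) × 99 / (72 × 4.186) = 7029.0 / 301.39 ≈ 23.3 mL/min
|52.3 − 23.3| = 29.0 mL/min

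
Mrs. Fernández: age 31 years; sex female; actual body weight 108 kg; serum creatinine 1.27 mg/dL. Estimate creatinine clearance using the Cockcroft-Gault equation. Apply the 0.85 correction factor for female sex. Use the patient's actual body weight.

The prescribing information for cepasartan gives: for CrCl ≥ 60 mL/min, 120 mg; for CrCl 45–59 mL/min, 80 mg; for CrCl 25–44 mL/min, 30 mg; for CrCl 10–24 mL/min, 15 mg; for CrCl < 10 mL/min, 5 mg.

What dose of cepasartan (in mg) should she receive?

120 mg

CrCl = (140 − 31) × 108 / (72 × 1.27) × 0.85 = 11772.0 / 91.44 × 0.85 ≈ 109.4 mL/min
CrCl ≈ 109 mL/min → bracket ≥ 60 mL/min.
Dose for this bracket: 120 mg.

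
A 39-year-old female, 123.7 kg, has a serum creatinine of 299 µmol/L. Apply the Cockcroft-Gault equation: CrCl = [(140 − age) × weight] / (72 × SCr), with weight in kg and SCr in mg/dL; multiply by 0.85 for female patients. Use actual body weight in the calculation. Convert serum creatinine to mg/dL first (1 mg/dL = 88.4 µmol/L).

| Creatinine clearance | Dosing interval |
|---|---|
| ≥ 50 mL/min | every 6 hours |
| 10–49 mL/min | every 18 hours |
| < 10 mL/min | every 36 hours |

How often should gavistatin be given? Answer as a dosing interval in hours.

SCr = 299 / 88.4 = 3.382 mg/dL
CrCl = (140 − 39) × 123.7 / (72 × 3.382) × 0.85 = 12493.7 / 243.50 × 0.85 ≈ 43.6 mL/min
CrCl ≈ 44 mL/min → bracket 10–49 mL/min → every 18 hours.

every 18 hours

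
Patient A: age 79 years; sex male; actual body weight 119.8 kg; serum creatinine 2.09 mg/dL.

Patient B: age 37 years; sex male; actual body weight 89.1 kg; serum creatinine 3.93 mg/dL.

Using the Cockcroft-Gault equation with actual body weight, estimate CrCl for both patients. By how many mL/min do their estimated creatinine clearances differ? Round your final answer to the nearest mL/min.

16 mL/min

Patient A: CrCl = (140 − 79) × 119.8 / (72 × 2.09) = 7307.8 / 150.48 ≈ 48.6 mL/min
Patient B: CrCl = (140 − 37) × 89.1 / (72 × 3.93) = 9177.3 / 282.96 ≈ 32.4 mL/min
|48.6 − 32.4| = 16.2 mL/min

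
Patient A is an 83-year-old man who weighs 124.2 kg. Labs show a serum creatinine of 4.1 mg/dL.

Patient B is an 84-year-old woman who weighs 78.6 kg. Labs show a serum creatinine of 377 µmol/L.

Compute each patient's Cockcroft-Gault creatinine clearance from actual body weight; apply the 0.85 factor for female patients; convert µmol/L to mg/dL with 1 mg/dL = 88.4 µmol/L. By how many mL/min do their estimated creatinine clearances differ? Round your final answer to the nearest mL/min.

12 mL/min

Patient A: CrCl = (140 − 83) × 124.2 / (72 × 4.1) = 7079.4 / 295.20 ≈ 24.0 mL/min
Patient B: SCr = 377 / 88.4 = 4.265 mg/dL
Patient B: CrCl = (140 − 84) × 78.6 / (72 × 4.265) × 0.85 = 4401.6 / 307.08 × 0.85 ≈ 12.2 mL/min
|24.0 − 12.2| = 11.8 mL/min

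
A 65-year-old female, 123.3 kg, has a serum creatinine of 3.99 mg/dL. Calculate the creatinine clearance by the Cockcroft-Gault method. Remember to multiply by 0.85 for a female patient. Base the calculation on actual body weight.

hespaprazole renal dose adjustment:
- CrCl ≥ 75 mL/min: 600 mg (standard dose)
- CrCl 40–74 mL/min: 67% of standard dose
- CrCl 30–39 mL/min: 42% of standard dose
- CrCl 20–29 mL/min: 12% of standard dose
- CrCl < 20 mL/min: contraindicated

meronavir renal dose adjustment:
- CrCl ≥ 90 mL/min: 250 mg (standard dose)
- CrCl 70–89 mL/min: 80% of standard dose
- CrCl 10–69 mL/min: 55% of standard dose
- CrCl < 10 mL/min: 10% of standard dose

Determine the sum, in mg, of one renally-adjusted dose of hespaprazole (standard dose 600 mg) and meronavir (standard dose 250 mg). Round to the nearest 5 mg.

210 mg

CrCl = (140 − 65) × 123.3 / (72 × 3.99) × 0.85 = 9247.5 / 287.28 × 0.85 ≈ 27.4 mL/min
CrCl ≈ 27 mL/min.
hespaprazole: 20–29 mL/min → 12% of 600 mg = 72 mg.
meronavir: 10–69 mL/min → 55% of 250 mg = 137.5 mg.
Total = 72 + 137.5 = 209.5 mg.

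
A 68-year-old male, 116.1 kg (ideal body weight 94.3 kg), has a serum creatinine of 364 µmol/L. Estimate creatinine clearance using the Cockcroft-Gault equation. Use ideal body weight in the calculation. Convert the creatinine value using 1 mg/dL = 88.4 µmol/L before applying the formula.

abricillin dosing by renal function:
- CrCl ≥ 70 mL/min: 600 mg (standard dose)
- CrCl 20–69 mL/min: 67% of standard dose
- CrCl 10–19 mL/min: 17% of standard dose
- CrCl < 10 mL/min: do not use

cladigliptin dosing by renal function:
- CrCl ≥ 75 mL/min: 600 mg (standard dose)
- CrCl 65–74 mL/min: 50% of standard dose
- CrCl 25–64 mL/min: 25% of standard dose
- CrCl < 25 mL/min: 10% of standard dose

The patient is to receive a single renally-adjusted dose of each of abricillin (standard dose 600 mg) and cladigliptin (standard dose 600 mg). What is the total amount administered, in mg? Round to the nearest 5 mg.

SCr = 364 / 88.4 = 4.118 mg/dL
CrCl = (140 − 68) × 94.3 / (72 × 4.118) = 6789.6 / 296.50 ≈ 22.9 mL/min
CrCl ≈ 23 mL/min.
abricillin: 20–69 mL/min → 67% of 600 mg = 402 mg.
cladigliptin: < 25 mL/min → 10% of 600 mg = 60 mg.
Total = 402 + 60 = 462 mg.

460 mg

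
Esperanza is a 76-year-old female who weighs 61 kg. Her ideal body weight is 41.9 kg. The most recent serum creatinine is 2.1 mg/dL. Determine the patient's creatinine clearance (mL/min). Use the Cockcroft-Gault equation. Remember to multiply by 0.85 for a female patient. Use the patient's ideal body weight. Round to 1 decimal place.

CrCl = (140 − 76) × 41.9 / (72 × 2.1) × 0.85 = 2681.6 / 151.20 × 0.85 ≈ 15.1 mL/min

15.1 mL/min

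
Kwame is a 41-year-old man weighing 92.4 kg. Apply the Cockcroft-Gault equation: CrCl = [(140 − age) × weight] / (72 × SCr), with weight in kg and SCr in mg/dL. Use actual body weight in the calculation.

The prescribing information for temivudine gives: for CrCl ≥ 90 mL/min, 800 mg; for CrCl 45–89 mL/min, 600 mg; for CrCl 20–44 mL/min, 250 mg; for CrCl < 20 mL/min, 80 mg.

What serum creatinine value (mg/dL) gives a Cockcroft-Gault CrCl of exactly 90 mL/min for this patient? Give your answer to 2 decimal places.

Standard dose requires CrCl ≥ 90 mL/min.
Set (140 − 41) × 92.4 / (72 × SCr) = 90
SCr = (140 − 41) × 92.4 / (72 × 90) = 1.412 mg/dL

1.41 mg/dL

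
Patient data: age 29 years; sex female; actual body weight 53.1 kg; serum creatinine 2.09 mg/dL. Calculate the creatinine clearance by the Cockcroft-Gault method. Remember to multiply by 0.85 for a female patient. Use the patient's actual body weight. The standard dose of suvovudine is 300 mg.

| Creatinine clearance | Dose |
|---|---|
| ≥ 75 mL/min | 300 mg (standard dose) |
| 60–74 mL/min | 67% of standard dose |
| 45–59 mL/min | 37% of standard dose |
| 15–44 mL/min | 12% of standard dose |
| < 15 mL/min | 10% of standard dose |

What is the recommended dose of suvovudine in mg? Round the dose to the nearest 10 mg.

CrCl = (140 − 29) × 53.1 / (72 × 2.09) × 0.85 = 5894.1 / 150.48 × 0.85 ≈ 33.3 mL/min
CrCl ≈ 33 mL/min → bracket 15–44 mL/min.
12% of 300 mg = 36 mg → 40 mg

40 mg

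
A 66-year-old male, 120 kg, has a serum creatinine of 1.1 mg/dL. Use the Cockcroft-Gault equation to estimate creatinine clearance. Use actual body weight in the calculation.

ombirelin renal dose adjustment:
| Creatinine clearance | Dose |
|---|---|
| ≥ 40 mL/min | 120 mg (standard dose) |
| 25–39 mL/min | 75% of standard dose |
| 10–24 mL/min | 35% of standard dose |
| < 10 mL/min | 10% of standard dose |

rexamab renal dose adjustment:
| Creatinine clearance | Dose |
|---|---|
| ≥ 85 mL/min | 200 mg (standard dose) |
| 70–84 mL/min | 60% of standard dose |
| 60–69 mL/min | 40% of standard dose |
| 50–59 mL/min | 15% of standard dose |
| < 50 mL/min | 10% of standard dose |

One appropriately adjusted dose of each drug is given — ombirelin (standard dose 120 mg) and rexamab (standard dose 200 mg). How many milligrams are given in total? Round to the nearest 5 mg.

CrCl = (140 − 66) × 120 / (72 × 1.1) = 8880.0 / 79.20 ≈ 112.1 mL/min
CrCl ≈ 112 mL/min.
ombirelin: ≥ 40 mL/min → 100% of 120 mg = 120 mg.
rexamab: ≥ 85 mL/min → 100% of 200 mg = 200 mg.
Total = 120 + 200 = 320 mg.

320 mg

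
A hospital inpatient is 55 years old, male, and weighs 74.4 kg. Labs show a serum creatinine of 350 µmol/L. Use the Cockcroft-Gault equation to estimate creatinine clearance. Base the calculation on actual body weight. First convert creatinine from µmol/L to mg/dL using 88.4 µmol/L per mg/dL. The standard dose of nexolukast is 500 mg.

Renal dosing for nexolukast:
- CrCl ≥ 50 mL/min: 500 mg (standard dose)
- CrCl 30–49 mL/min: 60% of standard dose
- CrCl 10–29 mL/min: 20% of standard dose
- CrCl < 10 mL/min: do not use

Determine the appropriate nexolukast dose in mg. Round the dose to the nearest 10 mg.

SCr = 350 / 88.4 = 3.959 mg/dL
CrCl = (140 − 55) × 74.4 / (72 × 3.959) = 6324.0 / 285.05 ≈ 22.2 mL/min
CrCl ≈ 22 mL/min → bracket 10–29 mL/min.
20% of 500 mg = 100 mg

100 mg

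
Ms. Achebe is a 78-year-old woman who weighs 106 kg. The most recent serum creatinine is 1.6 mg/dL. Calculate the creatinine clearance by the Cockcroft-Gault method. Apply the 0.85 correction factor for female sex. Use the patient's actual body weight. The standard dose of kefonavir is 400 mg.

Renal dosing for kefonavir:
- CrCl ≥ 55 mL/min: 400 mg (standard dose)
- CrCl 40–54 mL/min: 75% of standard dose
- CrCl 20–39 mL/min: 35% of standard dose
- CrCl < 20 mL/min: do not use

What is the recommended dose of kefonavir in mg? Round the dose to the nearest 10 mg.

CrCl = (140 − 78) × 106 / (72 × 1.6) × 0.85 = 6572.0 / 115.20 × 0.85 ≈ 48.5 mL/min
CrCl ≈ 48 mL/min → bracket 40–54 mL/min.
75% of 400 mg = 300 mg

300 mg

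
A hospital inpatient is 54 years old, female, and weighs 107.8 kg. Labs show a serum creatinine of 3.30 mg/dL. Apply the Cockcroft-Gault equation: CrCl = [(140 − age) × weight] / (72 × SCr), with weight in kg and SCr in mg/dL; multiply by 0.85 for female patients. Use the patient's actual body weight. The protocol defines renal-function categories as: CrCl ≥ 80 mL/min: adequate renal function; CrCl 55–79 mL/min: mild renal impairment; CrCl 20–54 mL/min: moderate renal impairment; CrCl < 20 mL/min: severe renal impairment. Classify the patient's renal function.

CrCl = (140 − 54) × 107.8 / (72 × 3.3) × 0.85 = 9270.8 / 237.60 × 0.85 ≈ 33.2 mL/min
33 mL/min falls in the 'moderate renal impairment' range.

moderate renal impairment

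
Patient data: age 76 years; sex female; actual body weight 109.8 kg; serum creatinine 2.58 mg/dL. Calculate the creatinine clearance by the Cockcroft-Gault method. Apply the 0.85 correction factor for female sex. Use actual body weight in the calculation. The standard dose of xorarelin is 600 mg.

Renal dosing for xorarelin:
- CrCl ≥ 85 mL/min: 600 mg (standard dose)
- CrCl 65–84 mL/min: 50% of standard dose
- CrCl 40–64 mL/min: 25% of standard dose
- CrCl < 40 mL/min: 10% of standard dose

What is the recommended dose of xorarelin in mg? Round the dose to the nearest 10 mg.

CrCl = (140 − 76) × 109.8 / (72 × 2.58) × 0.85 = 7027.2 / 185.76 × 0.85 ≈ 32.2 mL/min
CrCl ≈ 32 mL/min → bracket < 40 mL/min.
10% of 600 mg = 60 mg

60 mg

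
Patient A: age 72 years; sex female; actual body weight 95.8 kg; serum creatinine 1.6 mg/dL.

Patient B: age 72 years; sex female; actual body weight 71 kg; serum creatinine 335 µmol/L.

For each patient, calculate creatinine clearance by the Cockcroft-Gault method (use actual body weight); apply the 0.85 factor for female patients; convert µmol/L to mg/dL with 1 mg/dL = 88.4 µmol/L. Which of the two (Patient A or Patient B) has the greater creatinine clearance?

Patient A

Patient A: CrCl = (140 − 72) × 95.8 / (72 × 1.6) × 0.85 = 6514.4 / 115.20 × 0.85 ≈ 48.1 mL/min
Patient B: SCr = 335 / 88.4 = 3.79 mg/dL
Patient B: CrCl = (140 − 72) × 71 / (72 × 3.79) × 0.85 = 4828.0 / 272.88 × 0.85 ≈ 15.0 mL/min
48.1 vs 15.0 mL/min → Patient A is higher.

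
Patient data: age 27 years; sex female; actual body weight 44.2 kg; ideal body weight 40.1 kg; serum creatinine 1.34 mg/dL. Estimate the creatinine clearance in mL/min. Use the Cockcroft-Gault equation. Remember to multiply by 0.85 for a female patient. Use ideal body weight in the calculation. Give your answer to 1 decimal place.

39.9 mL/min

CrCl = (140 − 27) × 40.1 / (72 × 1.34) × 0.85 = 4531.3 / 96.48 × 0.85 ≈ 39.9 mL/min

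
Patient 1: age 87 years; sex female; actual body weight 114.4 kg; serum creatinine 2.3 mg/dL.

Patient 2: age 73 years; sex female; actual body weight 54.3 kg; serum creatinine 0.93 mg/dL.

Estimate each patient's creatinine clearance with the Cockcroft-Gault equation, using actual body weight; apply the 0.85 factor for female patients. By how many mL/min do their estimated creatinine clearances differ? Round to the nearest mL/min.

Patient 1: CrCl = (140 − 87) × 114.4 / (72 × 2.3) × 0.85 = 6063.2 / 165.60 × 0.85 ≈ 31.1 mL/min
Patient 2: CrCl = (140 − 73) × 54.3 / (72 × 0.93) × 0.85 = 3638.1 / 66.96 × 0.85 ≈ 46.2 mL/min
|31.1 − 46.2| = 15.1 mL/min

15 mL/min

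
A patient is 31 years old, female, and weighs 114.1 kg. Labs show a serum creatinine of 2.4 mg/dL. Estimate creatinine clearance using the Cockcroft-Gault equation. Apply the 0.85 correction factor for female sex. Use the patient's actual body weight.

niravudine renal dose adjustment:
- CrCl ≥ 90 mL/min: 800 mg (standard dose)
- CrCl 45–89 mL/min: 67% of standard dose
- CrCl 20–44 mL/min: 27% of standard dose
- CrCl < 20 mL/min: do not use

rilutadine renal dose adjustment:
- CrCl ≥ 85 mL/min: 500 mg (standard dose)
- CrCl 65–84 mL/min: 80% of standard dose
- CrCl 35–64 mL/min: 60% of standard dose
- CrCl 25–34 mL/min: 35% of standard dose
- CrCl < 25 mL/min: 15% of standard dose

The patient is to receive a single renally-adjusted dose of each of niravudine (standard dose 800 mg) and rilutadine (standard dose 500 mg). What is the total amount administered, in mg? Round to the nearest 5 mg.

835 mg

CrCl = (140 − 31) × 114.1 / (72 × 2.4) × 0.85 = 12436.9 / 172.80 × 0.85 ≈ 61.2 mL/min
CrCl ≈ 61 mL/min.
niravudine: 45–89 mL/min → 67% of 800 mg = 536 mg.
rilutadine: 35–64 mL/min → 60% of 500 mg = 300 mg.
Total = 536 + 300 = 836 mg.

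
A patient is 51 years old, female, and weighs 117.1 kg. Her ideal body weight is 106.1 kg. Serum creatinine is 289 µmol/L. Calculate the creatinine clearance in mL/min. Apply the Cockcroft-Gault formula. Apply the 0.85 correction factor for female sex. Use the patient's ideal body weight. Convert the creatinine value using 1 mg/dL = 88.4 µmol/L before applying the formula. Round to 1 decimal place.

SCr = 289 / 88.4 = 3.269 mg/dL
CrCl = (140 − 51) × 106.1 / (72 × 3.269) × 0.85 = 9442.9 / 235.37 × 0.85 ≈ 34.1 mL/min

34.1 mL/min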